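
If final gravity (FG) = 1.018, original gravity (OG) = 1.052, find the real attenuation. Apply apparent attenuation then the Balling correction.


AA = (OG−FG)/(OG−1)·100;  RA = AA·0.8192
AA = (1.052 − 1.018)/(1.052 − 1)·100 = 65.3846
RA = 65.3846·0.8192

53.5631 %


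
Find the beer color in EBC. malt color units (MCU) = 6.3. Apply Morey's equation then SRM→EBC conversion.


SRM = 1.4922·MCU^0.6859;  EBC = SRM·1.97
SRM = 1.4922·6.3^0.6859 = 5.2734
EBC = 5.2734·1.97

10.3887 EBC


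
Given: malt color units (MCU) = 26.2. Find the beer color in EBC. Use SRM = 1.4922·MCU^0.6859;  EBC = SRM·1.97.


SRM = 1.4922·26.2^0.6859 = 14.0165
EBC = 14.0165·1.97

27.6125 EBC


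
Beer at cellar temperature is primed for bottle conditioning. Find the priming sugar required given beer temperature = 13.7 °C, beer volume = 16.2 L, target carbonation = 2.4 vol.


residual = 14.695·(0.01821 + 0.09011·e^(−0.04·T));  sugar = (target − residual)·4.0·V
residual = 14.695·(0.01821 + 0.09011·e^(−0.04·13.7)) = 1.0331
sugar = (2.4 − 1.0331)·4.0·16.2

88.5749 g


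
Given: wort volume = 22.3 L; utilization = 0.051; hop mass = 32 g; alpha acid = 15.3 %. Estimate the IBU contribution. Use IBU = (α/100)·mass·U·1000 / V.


IBU = (15.3/100)·32·0.051·1000 / 22.3

11.1971 IBU


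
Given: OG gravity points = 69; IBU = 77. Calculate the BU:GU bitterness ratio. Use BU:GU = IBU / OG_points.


BU:GU = 77 / 69

1.1159


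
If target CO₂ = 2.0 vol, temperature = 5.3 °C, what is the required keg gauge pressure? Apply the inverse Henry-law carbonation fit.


psi = vols/(0.01821 + 0.09011·e^(−0.04·T)) − 14.695
psi = 2.0/(0.01821 + 0.09011·e^(−0.04·5.3)) − 14.695

7.2575 psi


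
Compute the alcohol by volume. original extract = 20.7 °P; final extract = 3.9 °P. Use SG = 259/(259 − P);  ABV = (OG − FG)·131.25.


OG = 259/(259 − 20.7) = 1.0869
FG = 259/(259 − 3.9) = 1.0153
ABV = (1.0869 − 1.0153)·131.25

9.3945 % ABV


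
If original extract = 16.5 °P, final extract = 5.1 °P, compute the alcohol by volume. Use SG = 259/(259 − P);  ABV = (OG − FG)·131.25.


OG = 259/(259 − 16.5) = 1.0680
FG = 259/(259 − 5.1) = 1.0201
ABV = (1.0680 − 1.0201)·131.25

6.2940 % ABV


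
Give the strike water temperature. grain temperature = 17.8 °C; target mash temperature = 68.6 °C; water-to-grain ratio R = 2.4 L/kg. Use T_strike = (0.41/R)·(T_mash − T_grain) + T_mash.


T_strike = (0.41/2.4)·(68.6 − 17.8) + 68.6

77.2783 °C


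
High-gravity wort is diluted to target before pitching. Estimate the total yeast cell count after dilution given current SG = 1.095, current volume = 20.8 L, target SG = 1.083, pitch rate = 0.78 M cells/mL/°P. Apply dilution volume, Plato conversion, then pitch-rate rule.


V_w = V·((SG_c−1)/(SG_t−1)−1);  °P = 259 − 259/SG_t;  cells = rate·(V+V_w)·°P
V_w = 20.8·((1.095−1)/(1.083−1)−1) = 3.0072
V_final = 20.8 + 3.0072 = 23.8072
°P = 259 − 259/1.083 = 19.8495
cells = 0.78·23.8072·19.8495

368.5979 billion cells


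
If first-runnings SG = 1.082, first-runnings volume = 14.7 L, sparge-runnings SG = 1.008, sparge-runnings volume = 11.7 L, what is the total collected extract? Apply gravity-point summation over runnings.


total = Σ (SG_i − 1)·1000·V_i
first = (1.082 − 1)·1000·14.7 = 1205.4000
sparge = (1.008 − 1)·1000·11.7 = 93.6000
total = 1205.4000 + 93.6000

1299.0000 gravity·L


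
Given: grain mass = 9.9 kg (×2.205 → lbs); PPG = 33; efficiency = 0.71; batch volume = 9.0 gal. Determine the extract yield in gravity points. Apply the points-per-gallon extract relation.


points = lbs × PPG × eff / vol
lbs = 9.9 × 2.205 = 21.8295
points = 21.8295 × 33 × 0.71 / 9.0

56.8295 points


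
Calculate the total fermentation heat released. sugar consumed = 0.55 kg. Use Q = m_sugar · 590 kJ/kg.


Q = 0.55 · 590

324.5000 kJ


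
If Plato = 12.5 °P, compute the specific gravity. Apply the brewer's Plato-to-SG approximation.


SG = 259/(259 − P)
SG = 259/(259 − 12.5)

1.0507


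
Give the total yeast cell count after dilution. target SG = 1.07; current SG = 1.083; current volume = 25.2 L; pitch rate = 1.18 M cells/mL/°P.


V_w = V·((SG_c−1)/(SG_t−1)−1);  °P = 259 − 259/SG_t;  cells = rate·(V+V_w)·°P
V_w = 25.2·((1.083−1)/(1.07−1)−1) = 4.6800
V_final = 25.2 + 4.6800 = 29.8800
°P = 259 − 259/1.07 = 16.9439
cells = 1.18·29.8800·16.9439

597.4157 billion cells


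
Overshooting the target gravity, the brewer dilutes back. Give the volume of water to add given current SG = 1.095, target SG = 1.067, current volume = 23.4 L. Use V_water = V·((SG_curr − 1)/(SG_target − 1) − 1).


V_water = 23.4·((1.095 − 1)/(1.067 − 1) − 1)

9.7791 L


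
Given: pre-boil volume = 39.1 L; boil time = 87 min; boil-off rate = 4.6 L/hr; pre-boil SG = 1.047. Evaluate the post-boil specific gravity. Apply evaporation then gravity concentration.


V_post = V_pre − rate·(t/60);  SG_post = 1 + (SG_pre−1)·V_pre/V_post
V_post = 39.1 − 4.6·(87/60) = 32.4300
SG_post = 1 + (1.047 − 1)·39.1/32.4300

1.0567


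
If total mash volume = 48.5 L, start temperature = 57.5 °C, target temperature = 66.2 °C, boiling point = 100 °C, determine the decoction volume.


V_dec = V_total·(T_target − T_start)/(T_boil − T_start)
V_dec = 48.5·(66.2 − 57.5)/(100 − 57.5)

9.9282 L


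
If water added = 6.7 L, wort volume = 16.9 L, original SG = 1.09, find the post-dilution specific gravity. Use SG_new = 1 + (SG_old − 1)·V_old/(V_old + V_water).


pts = (1.09 − 1)·1000·16.9/(16.9 + 6.7) = 64.4492
SG_new = 1 + 64.4492/1000

1.0644


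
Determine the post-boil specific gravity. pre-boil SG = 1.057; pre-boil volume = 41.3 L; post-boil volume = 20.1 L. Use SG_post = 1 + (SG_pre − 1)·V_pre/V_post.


pts_pre = (1.057 − 1)·1000 = 57.0000
pts_post = 57.0000·41.3/20.1 = 117.1194
SG_post = 1 + 117.1194/1000

1.1171


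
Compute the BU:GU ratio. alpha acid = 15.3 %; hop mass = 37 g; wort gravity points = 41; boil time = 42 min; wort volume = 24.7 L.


U = 1.65·0.000125^(GP/1000)·(1−e^(−0.04t))/4.15;  IBU = (α/100)·m·U·1000/V;  BU:GU = IBU/GP
U = 1.65·0.000125^(41/1000)·(1−e^(−0.04·42))/4.15 = 0.2238
IBU = (15.3/100)·37·0.2238·1000/24.7 = 51.2897
BU:GU = 51.2897/41

1.2510


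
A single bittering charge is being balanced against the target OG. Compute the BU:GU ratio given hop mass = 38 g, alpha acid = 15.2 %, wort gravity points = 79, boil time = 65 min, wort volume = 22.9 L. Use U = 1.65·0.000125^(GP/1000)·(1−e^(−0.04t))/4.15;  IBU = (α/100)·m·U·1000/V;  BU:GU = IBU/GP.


U = 1.65·0.000125^(79/1000)·(1−e^(−0.04·65))/4.15 = 0.1810
IBU = (15.2/100)·38·0.1810·1000/22.9 = 45.6422
BU:GU = 45.6422/79

0.5777


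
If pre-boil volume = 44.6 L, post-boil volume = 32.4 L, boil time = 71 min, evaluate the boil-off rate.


rate = (V_pre − V_post) / (t_min/60)
rate = (44.6 − 32.4) / (71/60)

10.3099 L/hr


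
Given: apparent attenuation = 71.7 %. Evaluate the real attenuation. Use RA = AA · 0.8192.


RA = 71.7 · 0.8192

58.7366 %


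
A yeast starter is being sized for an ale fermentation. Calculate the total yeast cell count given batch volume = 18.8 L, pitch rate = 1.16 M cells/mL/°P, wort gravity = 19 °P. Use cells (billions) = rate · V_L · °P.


cells = 1.16 · 18.8 · 19

414.3520 billion cells


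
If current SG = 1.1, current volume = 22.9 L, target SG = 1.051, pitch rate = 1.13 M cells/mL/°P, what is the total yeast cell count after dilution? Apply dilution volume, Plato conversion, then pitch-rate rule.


V_w = V·((SG_c−1)/(SG_t−1)−1);  °P = 259 − 259/SG_t;  cells = rate·(V+V_w)·°P
V_w = 22.9·((1.1−1)/(1.051−1)−1) = 22.0020
V_final = 22.9 + 22.0020 = 44.9020
°P = 259 − 259/1.051 = 12.5680
cells = 1.13·44.9020·12.5680

637.6920 billion cells


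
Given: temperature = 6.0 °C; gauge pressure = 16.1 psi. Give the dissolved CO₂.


vols = (P + 14.695)·(0.01821 + 0.09011·e^(−0.04·T))
vols = (16.1 + 14.695)·(0.01821 + 0.09011·e^(−0.04·6.0))

2.7436 volumes


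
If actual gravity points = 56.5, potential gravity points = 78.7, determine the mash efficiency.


efficiency = actual / potential × 100
efficiency = 56.5 / 78.7 × 100

71.7916 %


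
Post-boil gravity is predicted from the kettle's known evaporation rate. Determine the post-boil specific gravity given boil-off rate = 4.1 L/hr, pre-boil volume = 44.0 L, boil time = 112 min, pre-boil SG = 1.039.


V_post = V_pre − rate·(t/60);  SG_post = 1 + (SG_pre−1)·V_pre/V_post
V_post = 44.0 − 4.1·(112/60) = 36.3467
SG_post = 1 + (1.039 − 1)·44.0/36.3467

1.0472


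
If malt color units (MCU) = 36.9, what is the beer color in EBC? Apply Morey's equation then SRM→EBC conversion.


SRM = 1.4922·MCU^0.6859;  EBC = SRM·1.97
SRM = 1.4922·36.9^0.6859 = 17.7276
EBC = 17.7276·1.97

34.9234 EBC


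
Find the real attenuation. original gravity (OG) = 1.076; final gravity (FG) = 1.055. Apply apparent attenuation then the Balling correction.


AA = (OG−FG)/(OG−1)·100;  RA = AA·0.8192
AA = (1.076 − 1.055)/(1.076 − 1)·100 = 27.6316
RA = 27.6316·0.8192

22.6358 %


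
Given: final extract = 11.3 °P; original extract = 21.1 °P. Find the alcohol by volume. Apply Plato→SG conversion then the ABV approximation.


SG = 259/(259 − P);  ABV = (OG − FG)·131.25
OG = 259/(259 − 21.1) = 1.0887
FG = 259/(259 − 11.3) = 1.0456
ABV = (1.0887 − 1.0456)·131.25

5.6533 % ABV


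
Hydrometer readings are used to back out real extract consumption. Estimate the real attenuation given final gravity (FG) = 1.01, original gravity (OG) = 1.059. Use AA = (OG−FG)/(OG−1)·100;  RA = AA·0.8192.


AA = (1.059 − 1.01)/(1.059 − 1)·100 = 83.0508
RA = 83.0508·0.8192

68.0353 %


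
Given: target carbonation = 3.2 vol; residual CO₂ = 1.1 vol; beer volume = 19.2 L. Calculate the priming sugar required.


sugar = (target − residual)·4.0·V
sugar = (3.2 − 1.1)·4.0·19.2

161.2800 g


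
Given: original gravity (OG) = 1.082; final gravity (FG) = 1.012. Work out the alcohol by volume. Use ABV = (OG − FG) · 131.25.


ABV = (1.082 − 1.012) · 131.25

9.1875 % ABV


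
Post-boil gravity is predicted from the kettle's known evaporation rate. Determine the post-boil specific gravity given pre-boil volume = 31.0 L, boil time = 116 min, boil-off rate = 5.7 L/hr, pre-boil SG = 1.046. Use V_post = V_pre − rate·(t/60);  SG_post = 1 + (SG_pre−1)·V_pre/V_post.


V_post = 31.0 − 5.7·(116/60) = 19.9800
SG_post = 1 + (1.046 − 1)·31.0/19.9800

1.0714


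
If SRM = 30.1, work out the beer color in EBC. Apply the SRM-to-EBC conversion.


EBC = SRM · 1.97
EBC = 30.1 · 1.97

59.2970 EBC


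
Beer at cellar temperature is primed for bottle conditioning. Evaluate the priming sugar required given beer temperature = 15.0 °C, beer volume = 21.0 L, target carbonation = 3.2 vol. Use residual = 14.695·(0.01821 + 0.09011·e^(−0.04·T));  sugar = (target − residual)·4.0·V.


residual = 14.695·(0.01821 + 0.09011·e^(−0.04·15.0)) = 0.9943
sugar = (3.2 − 0.9943)·4.0·21.0

185.2776 g


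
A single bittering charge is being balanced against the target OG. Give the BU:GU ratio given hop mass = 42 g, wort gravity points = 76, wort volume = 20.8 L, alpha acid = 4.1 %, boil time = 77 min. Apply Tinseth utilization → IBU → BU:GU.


U = 1.65·0.000125^(GP/1000)·(1−e^(−0.04t))/4.15;  IBU = (α/100)·m·U·1000/V;  BU:GU = IBU/GP
U = 1.65·0.000125^(76/1000)·(1−e^(−0.04·77))/4.15 = 0.1916
IBU = (4.1/100)·42·0.1916·1000/20.8 = 15.8613
BU:GU = 15.8613/76

0.2087


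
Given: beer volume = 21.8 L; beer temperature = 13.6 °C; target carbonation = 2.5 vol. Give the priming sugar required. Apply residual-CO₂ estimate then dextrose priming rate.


residual = 14.695·(0.01821 + 0.09011·e^(−0.04·T));  sugar = (target − residual)·4.0·V
residual = 14.695·(0.01821 + 0.09011·e^(−0.04·13.6)) = 1.0362
sugar = (2.5 − 1.0362)·4.0·21.8

127.6459 g


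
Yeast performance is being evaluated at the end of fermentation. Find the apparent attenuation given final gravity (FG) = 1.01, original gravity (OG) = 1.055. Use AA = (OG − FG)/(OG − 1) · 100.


AA = (1.055 − 1.01)/(1.055 − 1) · 100

81.8182 %


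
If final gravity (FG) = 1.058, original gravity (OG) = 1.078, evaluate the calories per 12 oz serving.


ABW = (OG−FG)·131.25·0.79/FG;  °P = 259 − 259/SG (for OG→OE and FG→AE);  RE = 0.1808·OE + 0.8192·AE;  Cal = (6.9·ABW + 4·(RE−0.1))·FG·3.55
ABW = (1.078 − 1.058)·131.25·0.79/1.058 = 1.9601
OE = 259 − 259/1.078 = 18.7403 °P
AE = 259 − 259/1.058 = 14.1985 °P
RE = 0.1808·18.7403 + 0.8192·14.1985 = 15.0196 °P
Cal = (6.9·1.9601 + 4·(15.0196−0.1))·1.058·3.55

274.9432 kcal


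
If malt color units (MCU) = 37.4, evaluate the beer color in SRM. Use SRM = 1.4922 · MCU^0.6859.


SRM = 1.4922 · 37.4^0.6859

17.8920 SRM


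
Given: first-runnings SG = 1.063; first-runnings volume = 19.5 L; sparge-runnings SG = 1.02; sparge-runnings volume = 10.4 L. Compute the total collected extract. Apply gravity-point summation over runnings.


total = Σ (SG_i − 1)·1000·V_i
first = (1.063 − 1)·1000·19.5 = 1228.5000
sparge = (1.02 − 1)·1000·10.4 = 208.0000
total = 1228.5000 + 208.0000

1436.5000 gravity·L


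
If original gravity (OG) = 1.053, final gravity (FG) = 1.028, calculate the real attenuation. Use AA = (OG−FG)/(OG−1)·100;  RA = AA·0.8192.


AA = (1.053 − 1.028)/(1.053 − 1)·100 = 47.1698
RA = 47.1698·0.8192

38.6415 %


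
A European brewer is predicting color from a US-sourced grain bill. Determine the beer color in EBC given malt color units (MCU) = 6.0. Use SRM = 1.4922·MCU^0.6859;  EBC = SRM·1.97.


SRM = 1.4922·6.0^0.6859 = 5.0999
EBC = 5.0999·1.97

10.0468 EBC


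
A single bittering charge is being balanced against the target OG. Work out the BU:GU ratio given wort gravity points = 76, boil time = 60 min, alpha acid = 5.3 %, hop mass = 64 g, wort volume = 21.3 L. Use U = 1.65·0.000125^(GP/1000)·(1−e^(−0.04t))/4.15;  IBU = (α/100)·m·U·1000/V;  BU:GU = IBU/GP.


U = 1.65·0.000125^(76/1000)·(1−e^(−0.04·60))/4.15 = 0.1826
IBU = (5.3/100)·64·0.1826·1000/21.3 = 29.0788
BU:GU = 29.0788/76

0.3826


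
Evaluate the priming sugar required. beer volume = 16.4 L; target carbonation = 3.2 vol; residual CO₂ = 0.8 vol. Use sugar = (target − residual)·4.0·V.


sugar = (3.2 − 0.8)·4.0·16.4

157.4400 g


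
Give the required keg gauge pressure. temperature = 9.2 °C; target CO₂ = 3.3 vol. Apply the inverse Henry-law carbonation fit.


psi = vols/(0.01821 + 0.09011·e^(−0.04·T)) − 14.695
psi = 3.3/(0.01821 + 0.09011·e^(−0.04·9.2)) − 14.695

26.2598 psi


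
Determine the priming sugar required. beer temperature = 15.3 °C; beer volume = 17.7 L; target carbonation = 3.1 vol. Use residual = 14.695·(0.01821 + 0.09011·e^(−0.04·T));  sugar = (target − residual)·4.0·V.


residual = 14.695·(0.01821 + 0.09011·e^(−0.04·15.3)) = 0.9856
sugar = (3.1 − 0.9856)·4.0·17.7

149.6963 g


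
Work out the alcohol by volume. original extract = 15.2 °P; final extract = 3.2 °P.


SG = 259/(259 − P);  ABV = (OG − FG)·131.25
OG = 259/(259 − 15.2) = 1.0623
FG = 259/(259 − 3.2) = 1.0125
ABV = (1.0623 − 1.0125)·131.25

6.5410 % ABV


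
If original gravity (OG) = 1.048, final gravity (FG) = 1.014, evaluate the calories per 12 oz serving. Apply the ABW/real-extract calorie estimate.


ABW = (OG−FG)·131.25·0.79/FG;  °P = 259 − 259/SG (for OG→OE and FG→AE);  RE = 0.1808·OE + 0.8192·AE;  Cal = (6.9·ABW + 4·(RE−0.1))·FG·3.55
ABW = (1.048 − 1.014)·131.25·0.79/1.014 = 3.4767
OE = 259 − 259/1.048 = 11.8626 °P
AE = 259 − 259/1.014 = 3.5759 °P
RE = 0.1808·11.8626 + 0.8192·3.5759 = 5.0742 °P
Cal = (6.9·3.4767 + 4·(5.0742−0.1))·1.014·3.55

157.9761 kcal


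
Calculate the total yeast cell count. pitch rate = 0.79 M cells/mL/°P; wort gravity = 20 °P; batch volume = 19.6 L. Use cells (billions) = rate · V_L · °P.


cells = 0.79 · 19.6 · 20

309.6800 billion cells


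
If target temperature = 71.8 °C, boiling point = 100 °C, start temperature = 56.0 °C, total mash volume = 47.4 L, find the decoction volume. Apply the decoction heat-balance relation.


V_dec = V_total·(T_target − T_start)/(T_boil − T_start)
V_dec = 47.4·(71.8 − 56.0)/(100 − 56.0)

17.0209 L


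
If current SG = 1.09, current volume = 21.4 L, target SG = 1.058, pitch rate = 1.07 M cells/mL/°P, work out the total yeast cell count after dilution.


V_w = V·((SG_c−1)/(SG_t−1)−1);  °P = 259 − 259/SG_t;  cells = rate·(V+V_w)·°P
V_w = 21.4·((1.09−1)/(1.058−1)−1) = 11.8069
V_final = 21.4 + 11.8069 = 33.2069
°P = 259 − 259/1.058 = 14.1985
cells = 1.07·33.2069·14.1985

504.4919 billion cells


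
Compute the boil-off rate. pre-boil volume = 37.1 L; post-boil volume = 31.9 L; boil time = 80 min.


rate = (V_pre − V_post) / (t_min/60)
rate = (37.1 − 31.9) / (80/60)

3.9000 L/hr


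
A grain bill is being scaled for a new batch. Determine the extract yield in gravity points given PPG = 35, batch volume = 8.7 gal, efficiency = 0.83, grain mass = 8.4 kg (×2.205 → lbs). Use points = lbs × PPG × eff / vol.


lbs = 8.4 × 2.205 = 18.5220
points = 18.5220 × 35 × 0.83 / 8.7

61.8464 points


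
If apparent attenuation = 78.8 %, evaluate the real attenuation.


RA = AA · 0.8192
RA = 78.8 · 0.8192

64.5530 %


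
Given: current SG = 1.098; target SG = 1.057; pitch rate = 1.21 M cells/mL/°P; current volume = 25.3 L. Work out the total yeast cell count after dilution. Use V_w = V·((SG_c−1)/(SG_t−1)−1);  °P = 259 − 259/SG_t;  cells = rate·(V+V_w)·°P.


V_w = 25.3·((1.098−1)/(1.057−1)−1) = 18.1982
V_final = 25.3 + 18.1982 = 43.4982
°P = 259 − 259/1.057 = 13.9669
cells = 1.21·43.4982·13.9669

735.1175 billion cells


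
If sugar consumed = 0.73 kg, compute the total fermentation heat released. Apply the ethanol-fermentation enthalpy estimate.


Q = m_sugar · 590 kJ/kg
Q = 0.73 · 590

430.7000 kJ


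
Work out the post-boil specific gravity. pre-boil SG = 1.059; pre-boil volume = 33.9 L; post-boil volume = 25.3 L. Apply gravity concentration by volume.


SG_post = 1 + (SG_pre − 1)·V_pre/V_post
pts_pre = (1.059 − 1)·1000 = 59.0000
pts_post = 59.0000·33.9/25.3 = 79.0553
SG_post = 1 + 79.0553/1000

1.0791


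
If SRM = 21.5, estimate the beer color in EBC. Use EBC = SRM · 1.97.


EBC = 21.5 · 1.97

42.3550 EBC


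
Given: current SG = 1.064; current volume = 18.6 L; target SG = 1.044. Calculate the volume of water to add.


V_water = V·((SG_curr − 1)/(SG_target − 1) − 1)
V_water = 18.6·((1.064 − 1)/(1.044 − 1) − 1)

8.4545 L


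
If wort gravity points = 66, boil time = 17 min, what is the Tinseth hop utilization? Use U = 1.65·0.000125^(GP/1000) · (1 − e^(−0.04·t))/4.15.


bigness = 1.65·0.000125^(66/1000) = 0.9118
boil_factor = (1 − e^(−0.04·17))/4.15 = 0.1189
U = 0.9118 · 0.1189

0.1084


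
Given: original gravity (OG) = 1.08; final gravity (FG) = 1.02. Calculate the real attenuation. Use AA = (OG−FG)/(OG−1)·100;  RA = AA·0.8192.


AA = (1.08 − 1.02)/(1.08 − 1)·100 = 75.0000
RA = 75.0000·0.8192

61.4400 %


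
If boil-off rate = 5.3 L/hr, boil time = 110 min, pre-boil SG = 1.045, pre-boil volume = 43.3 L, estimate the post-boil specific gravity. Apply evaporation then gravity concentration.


V_post = V_pre − rate·(t/60);  SG_post = 1 + (SG_pre−1)·V_pre/V_post
V_post = 43.3 − 5.3·(110/60) = 33.5833
SG_post = 1 + (1.045 − 1)·43.3/33.5833

1.0580


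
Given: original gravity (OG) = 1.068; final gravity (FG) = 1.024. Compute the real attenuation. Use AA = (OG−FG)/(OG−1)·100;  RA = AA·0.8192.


AA = (1.068 − 1.024)/(1.068 − 1)·100 = 64.7059
RA = 64.7059·0.8192

53.0071 %


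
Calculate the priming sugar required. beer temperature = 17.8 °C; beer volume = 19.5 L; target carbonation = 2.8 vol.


residual = 14.695·(0.01821 + 0.09011·e^(−0.04·T));  sugar = (target − residual)·4.0·V
residual = 14.695·(0.01821 + 0.09011·e^(−0.04·17.8)) = 0.9173
sugar = (2.8 − 0.9173)·4.0·19.5

146.8495 g


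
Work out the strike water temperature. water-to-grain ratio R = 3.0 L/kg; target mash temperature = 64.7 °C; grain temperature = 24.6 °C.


T_strike = (0.41/R)·(T_mash − T_grain) + T_mash
T_strike = (0.41/3.0)·(64.7 − 24.6) + 64.7

70.1803 °C


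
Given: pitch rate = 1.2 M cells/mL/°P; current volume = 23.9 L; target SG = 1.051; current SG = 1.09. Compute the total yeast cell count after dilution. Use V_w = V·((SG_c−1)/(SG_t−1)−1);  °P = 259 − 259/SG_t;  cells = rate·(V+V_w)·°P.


V_w = 23.9·((1.09−1)/(1.051−1)−1) = 18.2765
V_final = 23.9 + 18.2765 = 42.1765
°P = 259 − 259/1.051 = 12.5680
cells = 1.2·42.1765·12.5680

636.0902 billion cells


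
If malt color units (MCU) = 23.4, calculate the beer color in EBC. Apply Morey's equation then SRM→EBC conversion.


SRM = 1.4922·MCU^0.6859;  EBC = SRM·1.97
SRM = 1.4922·23.4^0.6859 = 12.9710
EBC = 12.9710·1.97

25.5528 EBC


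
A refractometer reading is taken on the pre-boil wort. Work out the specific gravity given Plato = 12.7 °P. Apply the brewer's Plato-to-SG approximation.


SG = 259/(259 − P)
SG = 259/(259 − 12.7)

1.0516


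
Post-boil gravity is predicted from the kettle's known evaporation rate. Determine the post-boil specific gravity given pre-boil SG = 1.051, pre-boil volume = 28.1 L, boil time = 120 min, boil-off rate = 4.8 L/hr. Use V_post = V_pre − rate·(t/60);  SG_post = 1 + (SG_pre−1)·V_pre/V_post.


V_post = 28.1 − 4.8·(120/60) = 18.5000
SG_post = 1 + (1.051 − 1)·28.1/18.5000

1.0775


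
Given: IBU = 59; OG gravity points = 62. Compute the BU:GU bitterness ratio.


BU:GU = IBU / OG_points
BU:GU = 59 / 62

0.9516


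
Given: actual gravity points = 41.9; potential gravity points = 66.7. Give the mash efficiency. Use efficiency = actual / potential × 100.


efficiency = 41.9 / 66.7 × 100

62.8186 %


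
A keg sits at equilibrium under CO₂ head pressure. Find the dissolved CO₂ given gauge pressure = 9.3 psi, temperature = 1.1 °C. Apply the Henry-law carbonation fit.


vols = (P + 14.695)·(0.01821 + 0.09011·e^(−0.04·T))
vols = (9.3 + 14.695)·(0.01821 + 0.09011·e^(−0.04·1.1))

2.5061 volumes


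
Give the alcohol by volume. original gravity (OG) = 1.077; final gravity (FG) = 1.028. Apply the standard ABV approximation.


ABV = (OG − FG) · 131.25
ABV = (1.077 − 1.028) · 131.25

6.4312 % ABV


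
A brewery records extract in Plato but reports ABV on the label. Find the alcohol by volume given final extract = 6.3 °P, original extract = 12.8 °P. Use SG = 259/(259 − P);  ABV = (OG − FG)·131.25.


OG = 259/(259 − 12.8) = 1.0520
FG = 259/(259 − 6.3) = 1.0249
ABV = (1.0520 − 1.0249)·131.25

3.5516 % ABV


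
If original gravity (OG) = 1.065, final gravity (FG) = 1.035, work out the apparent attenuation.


AA = (OG − FG)/(OG − 1) · 100
AA = (1.065 − 1.035)/(1.065 − 1) · 100

46.1538 %


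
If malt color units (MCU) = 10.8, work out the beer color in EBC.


SRM = 1.4922·MCU^0.6859;  EBC = SRM·1.97
SRM = 1.4922·10.8^0.6859 = 7.6322
EBC = 7.6322·1.97

15.0355 EBC


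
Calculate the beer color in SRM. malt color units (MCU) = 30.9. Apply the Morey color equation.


SRM = 1.4922 · MCU^0.6859
SRM = 1.4922 · 30.9^0.6859

15.6960 SRM


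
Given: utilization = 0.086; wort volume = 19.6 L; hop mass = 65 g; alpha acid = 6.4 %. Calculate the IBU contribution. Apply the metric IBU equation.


IBU = (α/100)·mass·U·1000 / V
IBU = (6.4/100)·65·0.086·1000 / 19.6

18.2531 IBU


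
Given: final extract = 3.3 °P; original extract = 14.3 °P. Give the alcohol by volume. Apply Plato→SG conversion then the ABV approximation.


SG = 259/(259 − P);  ABV = (OG − FG)·131.25
OG = 259/(259 − 14.3) = 1.0584
FG = 259/(259 − 3.3) = 1.0129
ABV = (1.0584 − 1.0129)·131.25

5.9762 % ABV


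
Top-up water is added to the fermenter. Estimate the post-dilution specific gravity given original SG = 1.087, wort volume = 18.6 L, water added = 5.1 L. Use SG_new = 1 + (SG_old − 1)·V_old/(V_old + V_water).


pts = (1.087 − 1)·1000·18.6/(18.6 + 5.1) = 68.2785
SG_new = 1 + 68.2785/1000

1.0683


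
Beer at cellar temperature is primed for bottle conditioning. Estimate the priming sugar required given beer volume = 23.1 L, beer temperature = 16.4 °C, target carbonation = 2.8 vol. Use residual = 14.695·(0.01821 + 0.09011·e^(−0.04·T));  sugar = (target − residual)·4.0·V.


residual = 14.695·(0.01821 + 0.09011·e^(−0.04·16.4)) = 0.9547
sugar = (2.8 − 0.9547)·4.0·23.1

170.5024 g


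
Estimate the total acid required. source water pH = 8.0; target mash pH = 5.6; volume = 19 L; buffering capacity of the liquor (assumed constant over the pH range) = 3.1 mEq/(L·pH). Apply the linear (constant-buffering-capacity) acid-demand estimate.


acid = buffering capacity · (pH_source − pH_target) · V
acid = 3.1 · (8.0 − 5.6) · 19

141.3600 mEq


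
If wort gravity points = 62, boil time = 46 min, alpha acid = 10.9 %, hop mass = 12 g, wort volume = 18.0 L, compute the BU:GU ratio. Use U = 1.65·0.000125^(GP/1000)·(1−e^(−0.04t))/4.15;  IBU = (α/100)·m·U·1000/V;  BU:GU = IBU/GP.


U = 1.65·0.000125^(62/1000)·(1−e^(−0.04·46))/4.15 = 0.1916
IBU = (10.9/100)·12·0.1916·1000/18.0 = 13.9210
BU:GU = 13.9210/62

0.2245


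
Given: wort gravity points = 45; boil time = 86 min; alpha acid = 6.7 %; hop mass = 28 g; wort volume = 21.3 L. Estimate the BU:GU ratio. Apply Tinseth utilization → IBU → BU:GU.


U = 1.65·0.000125^(GP/1000)·(1−e^(−0.04t))/4.15;  IBU = (α/100)·m·U·1000/V;  BU:GU = IBU/GP
U = 1.65·0.000125^(45/1000)·(1−e^(−0.04·86))/4.15 = 0.2568
IBU = (6.7/100)·28·0.2568·1000/21.3 = 22.6202
BU:GU = 22.6202/45

0.5027


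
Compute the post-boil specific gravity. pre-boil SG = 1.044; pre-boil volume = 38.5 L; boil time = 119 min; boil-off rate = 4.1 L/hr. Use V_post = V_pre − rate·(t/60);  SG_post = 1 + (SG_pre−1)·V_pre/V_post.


V_post = 38.5 − 4.1·(119/60) = 30.3683
SG_post = 1 + (1.044 − 1)·38.5/30.3683

1.0558


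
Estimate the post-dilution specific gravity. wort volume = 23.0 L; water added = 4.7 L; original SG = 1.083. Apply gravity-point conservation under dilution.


SG_new = 1 + (SG_old − 1)·V_old/(V_old + V_water)
pts = (1.083 − 1)·1000·23.0/(23.0 + 4.7) = 68.9170
SG_new = 1 + 68.9170/1000

1.0689


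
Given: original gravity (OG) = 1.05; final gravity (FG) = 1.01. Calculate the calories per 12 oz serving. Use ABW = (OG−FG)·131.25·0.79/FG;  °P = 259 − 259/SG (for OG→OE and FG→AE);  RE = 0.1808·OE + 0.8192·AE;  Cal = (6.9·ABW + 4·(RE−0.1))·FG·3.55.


ABW = (1.05 − 1.01)·131.25·0.79/1.01 = 4.1064
OE = 259 − 259/1.05 = 12.3333 °P
AE = 259 − 259/1.01 = 2.5644 °P
RE = 0.1808·12.3333 + 0.8192·2.5644 = 4.3306 °P
Cal = (6.9·4.1064 + 4·(4.3306−0.1))·1.01·3.55

162.2681 kcal


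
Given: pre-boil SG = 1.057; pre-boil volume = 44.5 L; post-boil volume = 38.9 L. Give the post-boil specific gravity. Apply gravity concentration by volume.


SG_post = 1 + (SG_pre − 1)·V_pre/V_post
pts_pre = (1.057 − 1)·1000 = 57.0000
pts_post = 57.0000·44.5/38.9 = 65.2057
SG_post = 1 + 65.2057/1000

1.0652


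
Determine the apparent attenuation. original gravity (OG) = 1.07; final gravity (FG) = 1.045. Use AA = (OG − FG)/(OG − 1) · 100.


AA = (1.07 − 1.045)/(1.07 − 1) · 100

35.7143 %


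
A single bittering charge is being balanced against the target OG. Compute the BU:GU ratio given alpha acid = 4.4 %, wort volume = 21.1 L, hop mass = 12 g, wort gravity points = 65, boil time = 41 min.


U = 1.65·0.000125^(GP/1000)·(1−e^(−0.04t))/4.15;  IBU = (α/100)·m·U·1000/V;  BU:GU = IBU/GP
U = 1.65·0.000125^(65/1000)·(1−e^(−0.04·41))/4.15 = 0.1787
IBU = (4.4/100)·12·0.1787·1000/21.1 = 4.4713
BU:GU = 4.4713/65

0.0688


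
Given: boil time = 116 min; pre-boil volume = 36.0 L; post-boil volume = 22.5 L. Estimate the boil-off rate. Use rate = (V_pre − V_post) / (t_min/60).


rate = (36.0 − 22.5) / (116/60)

6.9828 L/hr


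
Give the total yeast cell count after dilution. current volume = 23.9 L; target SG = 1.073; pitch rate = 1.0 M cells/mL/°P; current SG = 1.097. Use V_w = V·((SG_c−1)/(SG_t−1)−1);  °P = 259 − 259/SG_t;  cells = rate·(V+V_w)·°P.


V_w = 23.9·((1.097−1)/(1.073−1)−1) = 7.8575
V_final = 23.9 + 7.8575 = 31.7575
°P = 259 − 259/1.073 = 17.6207
cells = 1.0·31.7575·17.6207

559.5897 billion cells


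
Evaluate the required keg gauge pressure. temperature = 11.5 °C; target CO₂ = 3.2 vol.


psi = vols/(0.01821 + 0.09011·e^(−0.04·T)) − 14.695
psi = 3.2/(0.01821 + 0.09011·e^(−0.04·11.5)) − 14.695

27.9177 psi


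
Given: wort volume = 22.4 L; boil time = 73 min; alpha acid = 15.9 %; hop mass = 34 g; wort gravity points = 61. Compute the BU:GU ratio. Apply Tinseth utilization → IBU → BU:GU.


U = 1.65·0.000125^(GP/1000)·(1−e^(−0.04t))/4.15;  IBU = (α/100)·m·U·1000/V;  BU:GU = IBU/GP
U = 1.65·0.000125^(61/1000)·(1−e^(−0.04·73))/4.15 = 0.2174
IBU = (15.9/100)·34·0.2174·1000/22.4 = 52.4683
BU:GU = 52.4683/61

0.8601


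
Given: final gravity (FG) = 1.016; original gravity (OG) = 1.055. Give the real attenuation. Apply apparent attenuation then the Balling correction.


AA = (OG−FG)/(OG−1)·100;  RA = AA·0.8192
AA = (1.055 − 1.016)/(1.055 − 1)·100 = 70.9091
RA = 70.9091·0.8192

58.0887 %


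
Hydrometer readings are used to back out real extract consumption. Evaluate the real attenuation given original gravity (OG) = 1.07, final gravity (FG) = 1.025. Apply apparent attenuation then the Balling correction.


AA = (OG−FG)/(OG−1)·100;  RA = AA·0.8192
AA = (1.07 − 1.025)/(1.07 − 1)·100 = 64.2857
RA = 64.2857·0.8192

52.6629 %


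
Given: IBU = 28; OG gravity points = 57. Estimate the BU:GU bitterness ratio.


BU:GU = IBU / OG_points
BU:GU = 28 / 57

0.4912


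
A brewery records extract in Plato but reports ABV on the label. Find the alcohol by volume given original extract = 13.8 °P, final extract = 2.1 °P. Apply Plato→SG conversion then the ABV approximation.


SG = 259/(259 − P);  ABV = (OG − FG)·131.25
OG = 259/(259 − 13.8) = 1.0563
FG = 259/(259 − 2.1) = 1.0082
ABV = (1.0563 − 1.0082)·131.25

6.3139 % ABV


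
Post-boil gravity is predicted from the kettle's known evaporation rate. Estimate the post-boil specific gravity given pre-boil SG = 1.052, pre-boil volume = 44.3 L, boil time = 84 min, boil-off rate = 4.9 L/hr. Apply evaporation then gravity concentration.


V_post = V_pre − rate·(t/60);  SG_post = 1 + (SG_pre−1)·V_pre/V_post
V_post = 44.3 − 4.9·(84/60) = 37.4400
SG_post = 1 + (1.052 − 1)·44.3/37.4400

1.0615


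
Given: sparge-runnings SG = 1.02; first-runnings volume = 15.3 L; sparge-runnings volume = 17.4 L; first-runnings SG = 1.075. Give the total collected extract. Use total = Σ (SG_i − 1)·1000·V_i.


first = (1.075 − 1)·1000·15.3 = 1147.5000
sparge = (1.02 − 1)·1000·17.4 = 348.0000
total = 1147.5000 + 348.0000

1495.5000 gravity·L


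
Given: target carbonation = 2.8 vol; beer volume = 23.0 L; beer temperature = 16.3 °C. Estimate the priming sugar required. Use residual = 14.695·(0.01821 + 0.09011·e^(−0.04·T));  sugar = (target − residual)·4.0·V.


residual = 14.695·(0.01821 + 0.09011·e^(−0.04·16.3)) = 0.9575
sugar = (2.8 − 0.9575)·4.0·23.0

169.5109 g


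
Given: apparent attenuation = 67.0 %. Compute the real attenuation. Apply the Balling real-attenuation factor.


RA = AA · 0.8192
RA = 67.0 · 0.8192

54.8864 %


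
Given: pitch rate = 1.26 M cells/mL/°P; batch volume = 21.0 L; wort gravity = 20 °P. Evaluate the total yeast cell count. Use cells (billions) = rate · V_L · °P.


cells = 1.26 · 21.0 · 20

529.2000 billion cells


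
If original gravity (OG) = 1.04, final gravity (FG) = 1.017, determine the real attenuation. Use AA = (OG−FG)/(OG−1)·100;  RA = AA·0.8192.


AA = (1.04 − 1.017)/(1.04 − 1)·100 = 57.5000
RA = 57.5000·0.8192

47.1040 %


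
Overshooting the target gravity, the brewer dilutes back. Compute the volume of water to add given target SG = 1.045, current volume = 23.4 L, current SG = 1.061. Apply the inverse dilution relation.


V_water = V·((SG_curr − 1)/(SG_target − 1) − 1)
V_water = 23.4·((1.061 − 1)/(1.045 − 1) − 1)

8.3200 L


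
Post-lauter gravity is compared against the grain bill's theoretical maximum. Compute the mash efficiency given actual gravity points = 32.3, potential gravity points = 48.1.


efficiency = actual / potential × 100
efficiency = 32.3 / 48.1 × 100

67.1518 %


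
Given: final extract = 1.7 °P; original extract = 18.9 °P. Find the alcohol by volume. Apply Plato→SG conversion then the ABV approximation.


SG = 259/(259 − P);  ABV = (OG − FG)·131.25
OG = 259/(259 − 18.9) = 1.0787
FG = 259/(259 − 1.7) = 1.0066
ABV = (1.0787 − 1.0066)·131.25

9.4645 % ABV


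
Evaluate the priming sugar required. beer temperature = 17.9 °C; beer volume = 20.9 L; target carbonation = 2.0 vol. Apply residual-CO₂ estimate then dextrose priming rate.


residual = 14.695·(0.01821 + 0.09011·e^(−0.04·T));  sugar = (target − residual)·4.0·V
residual = 14.695·(0.01821 + 0.09011·e^(−0.04·17.9)) = 0.9147
sugar = (2.0 − 0.9147)·4.0·20.9

90.7294 g


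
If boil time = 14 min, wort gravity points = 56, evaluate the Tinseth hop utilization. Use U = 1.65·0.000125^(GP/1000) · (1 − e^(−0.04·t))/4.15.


bigness = 1.65·0.000125^(56/1000) = 0.9975
boil_factor = (1 − e^(−0.04·14))/4.15 = 0.1033
U = 0.9975 · 0.1033

0.1031


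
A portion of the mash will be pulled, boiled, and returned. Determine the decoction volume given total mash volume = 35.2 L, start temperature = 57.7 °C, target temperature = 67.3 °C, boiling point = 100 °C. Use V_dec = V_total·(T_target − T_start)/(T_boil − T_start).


V_dec = 35.2·(67.3 − 57.7)/(100 − 57.7)

7.9887 L


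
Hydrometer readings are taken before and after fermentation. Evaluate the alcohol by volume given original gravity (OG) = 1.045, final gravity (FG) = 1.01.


ABV = (OG − FG) · 131.25
ABV = (1.045 − 1.01) · 131.25

4.5937 % ABV


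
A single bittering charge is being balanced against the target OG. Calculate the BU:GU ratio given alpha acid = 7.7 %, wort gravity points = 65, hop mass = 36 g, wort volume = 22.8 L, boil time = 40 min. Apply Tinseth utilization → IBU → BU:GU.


U = 1.65·0.000125^(GP/1000)·(1−e^(−0.04t))/4.15;  IBU = (α/100)·m·U·1000/V;  BU:GU = IBU/GP
U = 1.65·0.000125^(65/1000)·(1−e^(−0.04·40))/4.15 = 0.1769
IBU = (7.7/100)·36·0.1769·1000/22.8 = 21.5106
BU:GU = 21.5106/65

0.3309


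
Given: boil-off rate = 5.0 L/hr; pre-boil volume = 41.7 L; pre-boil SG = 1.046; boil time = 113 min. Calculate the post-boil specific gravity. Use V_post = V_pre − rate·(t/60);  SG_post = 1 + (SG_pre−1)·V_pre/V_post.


V_post = 41.7 − 5.0·(113/60) = 32.2833
SG_post = 1 + (1.046 − 1)·41.7/32.2833

1.0594


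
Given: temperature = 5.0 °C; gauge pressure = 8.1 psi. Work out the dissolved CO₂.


vols = (P + 14.695)·(0.01821 + 0.09011·e^(−0.04·T))
vols = (8.1 + 14.695)·(0.01821 + 0.09011·e^(−0.04·5.0))

2.0968 volumes


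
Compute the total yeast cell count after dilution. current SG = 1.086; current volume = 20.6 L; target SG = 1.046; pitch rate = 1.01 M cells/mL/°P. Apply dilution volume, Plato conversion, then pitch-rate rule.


V_w = V·((SG_c−1)/(SG_t−1)−1);  °P = 259 − 259/SG_t;  cells = rate·(V+V_w)·°P
V_w = 20.6·((1.086−1)/(1.046−1)−1) = 17.9130
V_final = 20.6 + 17.9130 = 38.5130
°P = 259 − 259/1.046 = 11.3901
cells = 1.01·38.5130·11.3901

443.0524 billion cells


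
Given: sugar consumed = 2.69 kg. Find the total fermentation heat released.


Q = m_sugar · 590 kJ/kg
Q = 2.69 · 590

1587.1000 kJ


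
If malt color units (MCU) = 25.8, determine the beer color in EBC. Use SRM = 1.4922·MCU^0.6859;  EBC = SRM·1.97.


SRM = 1.4922·25.8^0.6859 = 13.8694
EBC = 13.8694·1.97

27.3227 EBC


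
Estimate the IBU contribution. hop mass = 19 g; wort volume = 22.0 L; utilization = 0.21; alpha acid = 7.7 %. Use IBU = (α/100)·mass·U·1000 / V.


IBU = (7.7/100)·19·0.21·1000 / 22.0

13.9650 IBU


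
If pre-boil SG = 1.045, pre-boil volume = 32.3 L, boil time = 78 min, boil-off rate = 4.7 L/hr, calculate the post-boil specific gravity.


V_post = V_pre − rate·(t/60);  SG_post = 1 + (SG_pre−1)·V_pre/V_post
V_post = 32.3 − 4.7·(78/60) = 26.1900
SG_post = 1 + (1.045 − 1)·32.3/26.1900

1.0555


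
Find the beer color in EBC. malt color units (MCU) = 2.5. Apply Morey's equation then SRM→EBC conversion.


SRM = 1.4922·MCU^0.6859;  EBC = SRM·1.97
SRM = 1.4922·2.5^0.6859 = 2.7975
EBC = 2.7975·1.97

5.5111 EBC


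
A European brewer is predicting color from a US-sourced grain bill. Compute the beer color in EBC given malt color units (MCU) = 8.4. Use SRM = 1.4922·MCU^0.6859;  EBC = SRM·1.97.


SRM = 1.4922·8.4^0.6859 = 6.4238
EBC = 6.4238·1.97

12.6548 EBC


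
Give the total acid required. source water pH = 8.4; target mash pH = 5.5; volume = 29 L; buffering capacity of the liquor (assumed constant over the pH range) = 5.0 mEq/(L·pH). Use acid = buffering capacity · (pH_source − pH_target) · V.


acid = 5.0 · (8.4 − 5.5) · 29

420.5000 mEq


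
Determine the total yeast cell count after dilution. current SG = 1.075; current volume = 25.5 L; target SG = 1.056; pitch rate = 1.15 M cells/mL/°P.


V_w = V·((SG_c−1)/(SG_t−1)−1);  °P = 259 − 259/SG_t;  cells = rate·(V+V_w)·°P
V_w = 25.5·((1.075−1)/(1.056−1)−1) = 8.6518
V_final = 25.5 + 8.6518 = 34.1518
°P = 259 − 259/1.056 = 13.7348
cells = 1.15·34.1518·13.7348

539.4300 billion cells


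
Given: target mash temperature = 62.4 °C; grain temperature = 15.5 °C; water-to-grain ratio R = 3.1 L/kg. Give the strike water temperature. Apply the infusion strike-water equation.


T_strike = (0.41/R)·(T_mash − T_grain) + T_mash
T_strike = (0.41/3.1)·(62.4 − 15.5) + 62.4

68.6029 °C


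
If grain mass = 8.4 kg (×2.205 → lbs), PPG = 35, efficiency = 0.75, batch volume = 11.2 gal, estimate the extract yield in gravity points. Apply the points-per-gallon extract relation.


points = lbs × PPG × eff / vol
lbs = 8.4 × 2.205 = 18.5220
points = 18.5220 × 35 × 0.75 / 11.2

43.4109 points


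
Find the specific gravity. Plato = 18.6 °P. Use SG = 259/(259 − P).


SG = 259/(259 − 18.6)

1.0774


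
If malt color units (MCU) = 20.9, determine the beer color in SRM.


SRM = 1.4922 · MCU^0.6859
SRM = 1.4922 · 20.9^0.6859

12.0037 SRM


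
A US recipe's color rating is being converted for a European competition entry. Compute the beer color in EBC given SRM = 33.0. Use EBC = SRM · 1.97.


EBC = 33.0 · 1.97

65.0100 EBC


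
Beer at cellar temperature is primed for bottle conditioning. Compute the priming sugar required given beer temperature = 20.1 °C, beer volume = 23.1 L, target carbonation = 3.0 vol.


residual = 14.695·(0.01821 + 0.09011·e^(−0.04·T));  sugar = (target − residual)·4.0·V
residual = 14.695·(0.01821 + 0.09011·e^(−0.04·20.1)) = 0.8602
sugar = (3.0 − 0.8602)·4.0·23.1

197.7169 g
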